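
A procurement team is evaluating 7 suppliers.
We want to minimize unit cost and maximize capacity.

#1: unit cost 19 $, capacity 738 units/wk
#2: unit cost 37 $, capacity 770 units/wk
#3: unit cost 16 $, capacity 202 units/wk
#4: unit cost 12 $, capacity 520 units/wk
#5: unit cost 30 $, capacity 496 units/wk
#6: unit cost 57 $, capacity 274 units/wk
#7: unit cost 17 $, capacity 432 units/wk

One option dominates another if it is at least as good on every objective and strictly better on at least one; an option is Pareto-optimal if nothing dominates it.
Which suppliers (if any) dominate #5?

#1: unit cost 19≤30, capacity 738≥496 — dominates #5.
#4: unit cost 12≤30, capacity 520≥496 — dominates #5.
Others (#2, #3, #6, #7) are each worse than #5 on at least one objective.

#1, #4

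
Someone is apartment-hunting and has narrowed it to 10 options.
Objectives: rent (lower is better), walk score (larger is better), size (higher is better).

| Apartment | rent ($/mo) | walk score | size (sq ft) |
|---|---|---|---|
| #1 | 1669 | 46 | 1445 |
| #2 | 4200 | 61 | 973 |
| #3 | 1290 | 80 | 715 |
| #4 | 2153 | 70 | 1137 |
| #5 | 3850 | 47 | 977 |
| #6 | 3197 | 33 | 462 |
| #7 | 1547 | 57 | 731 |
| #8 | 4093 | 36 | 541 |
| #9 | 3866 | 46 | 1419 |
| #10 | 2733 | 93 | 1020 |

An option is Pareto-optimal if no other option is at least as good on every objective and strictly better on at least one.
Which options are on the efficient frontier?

#1, #3, #4, #7, #10

#1: not dominated (best size).
#2: dominated by #4 (rent 2153≤4200, walk score 70≥61, size 1137≥973).
#3: not dominated (best rent).
#4: not dominated.
#5: dominated by #4 (rent 2153≤3850, walk score 70≥47, size 1137≥977).
#6: dominated by #1 (rent 1669≤3197, walk score 46≥33, size 1445≥462).
#7: not dominated.
#8: dominated by #1 (rent 1669≤4093, walk score 46≥36, size 1445≥541).
#9: dominated by #1 (rent 1669≤3866, walk score 46≥46, size 1445≥1419).
#10: not dominated (best walk score).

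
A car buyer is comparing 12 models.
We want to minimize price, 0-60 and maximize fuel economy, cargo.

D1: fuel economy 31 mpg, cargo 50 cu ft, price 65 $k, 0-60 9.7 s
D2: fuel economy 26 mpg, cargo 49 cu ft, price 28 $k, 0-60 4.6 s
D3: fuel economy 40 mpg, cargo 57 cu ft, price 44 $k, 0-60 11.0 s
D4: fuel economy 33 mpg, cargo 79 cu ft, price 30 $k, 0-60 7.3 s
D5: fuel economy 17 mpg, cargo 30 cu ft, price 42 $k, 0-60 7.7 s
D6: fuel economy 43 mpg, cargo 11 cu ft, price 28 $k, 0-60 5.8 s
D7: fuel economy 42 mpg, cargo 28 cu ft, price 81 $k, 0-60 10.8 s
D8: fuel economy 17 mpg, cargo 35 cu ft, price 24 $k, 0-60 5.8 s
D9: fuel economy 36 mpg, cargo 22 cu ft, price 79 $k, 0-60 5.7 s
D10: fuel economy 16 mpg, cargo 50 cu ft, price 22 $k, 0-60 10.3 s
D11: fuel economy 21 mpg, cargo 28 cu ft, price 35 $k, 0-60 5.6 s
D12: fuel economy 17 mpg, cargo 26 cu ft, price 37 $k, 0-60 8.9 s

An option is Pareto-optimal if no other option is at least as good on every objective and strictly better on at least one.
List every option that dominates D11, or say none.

D2: fuel economy 26≥21, cargo 49≥28, price 28≤35, 0-60 4.6≤5.6 — dominates D11.
Others (D1, D3, D4, D5, D6, D7, D8, D9, D10, D12) are each worse than D11 on at least one objective.

D2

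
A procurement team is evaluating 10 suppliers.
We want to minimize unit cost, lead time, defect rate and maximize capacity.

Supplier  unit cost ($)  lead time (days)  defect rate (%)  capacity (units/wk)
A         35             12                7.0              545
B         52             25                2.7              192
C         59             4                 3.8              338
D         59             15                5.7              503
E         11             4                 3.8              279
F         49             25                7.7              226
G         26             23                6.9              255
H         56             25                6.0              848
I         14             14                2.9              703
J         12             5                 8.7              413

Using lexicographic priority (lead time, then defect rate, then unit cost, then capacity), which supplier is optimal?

First minimize lead time: best is 4, kept {C, E}.
Then minimize defect rate: best is 3.8, kept {C, E}.
Then minimize unit cost: best is 11, kept {E}.

E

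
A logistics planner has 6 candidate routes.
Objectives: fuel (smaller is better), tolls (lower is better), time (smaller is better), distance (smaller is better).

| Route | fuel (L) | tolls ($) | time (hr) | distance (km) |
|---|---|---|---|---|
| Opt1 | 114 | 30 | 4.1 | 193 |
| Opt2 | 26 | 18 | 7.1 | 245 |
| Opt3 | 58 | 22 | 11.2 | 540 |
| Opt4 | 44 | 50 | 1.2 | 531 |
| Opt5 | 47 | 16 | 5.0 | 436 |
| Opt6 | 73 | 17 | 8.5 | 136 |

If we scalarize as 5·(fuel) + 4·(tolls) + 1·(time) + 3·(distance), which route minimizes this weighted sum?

Opt6

Opt1: 5·114 + 4·30 + 1·4.1 + 3·193 = 1273.1
Opt2: 5·26 + 4·18 + 1·7.1 + 3·245 = 944.1
Opt3: 5·58 + 4·22 + 1·11.2 + 3·540 = 2009.2
Opt4: 5·44 + 4·50 + 1·1.2 + 3·531 = 2014.2
Opt5: 5·47 + 4·16 + 1·5.0 + 3·436 = 1612.0
Opt6: 5·73 + 4·17 + 1·8.5 + 3·136 = 849.5
Lowest: Opt6 at 849.5.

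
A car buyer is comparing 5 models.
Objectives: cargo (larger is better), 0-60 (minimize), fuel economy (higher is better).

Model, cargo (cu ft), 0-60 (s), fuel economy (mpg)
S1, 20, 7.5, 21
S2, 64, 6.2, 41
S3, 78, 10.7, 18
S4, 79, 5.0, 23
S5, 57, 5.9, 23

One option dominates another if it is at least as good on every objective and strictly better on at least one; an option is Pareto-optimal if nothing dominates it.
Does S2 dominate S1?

Yes

S2 vs S1: cargo 64≥20, 0-60 6.2≤7.5, fuel economy 41≥21 — S2 is at least as good on every objective with at least one strict improvement.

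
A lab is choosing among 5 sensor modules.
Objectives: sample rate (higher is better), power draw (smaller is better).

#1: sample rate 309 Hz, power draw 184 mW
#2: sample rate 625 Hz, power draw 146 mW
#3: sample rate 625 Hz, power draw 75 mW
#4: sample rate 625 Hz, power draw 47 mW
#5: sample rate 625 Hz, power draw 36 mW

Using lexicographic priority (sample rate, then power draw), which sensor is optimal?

#5

First maximize sample rate: best is 625, kept {#2, #3, #4, #5}.
Then minimize power draw: best is 36, kept {#5}.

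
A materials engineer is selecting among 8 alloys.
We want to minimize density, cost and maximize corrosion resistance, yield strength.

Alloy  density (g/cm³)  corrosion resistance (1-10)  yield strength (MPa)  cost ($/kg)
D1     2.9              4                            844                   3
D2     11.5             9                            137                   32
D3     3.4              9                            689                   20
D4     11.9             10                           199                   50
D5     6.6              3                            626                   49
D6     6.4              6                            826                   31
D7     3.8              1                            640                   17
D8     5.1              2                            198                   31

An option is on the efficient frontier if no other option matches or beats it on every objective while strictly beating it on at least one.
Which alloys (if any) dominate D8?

D1: density 2.9≤5.1, corrosion resistance 4≥2, yield strength 844≥198, cost 3≤31 — dominates D8.
D3: density 3.4≤5.1, corrosion resistance 9≥2, yield strength 689≥198, cost 20≤31 — dominates D8.
Others (D2, D4, D5, D6, D7) are each worse than D8 on at least one objective.

D1, D3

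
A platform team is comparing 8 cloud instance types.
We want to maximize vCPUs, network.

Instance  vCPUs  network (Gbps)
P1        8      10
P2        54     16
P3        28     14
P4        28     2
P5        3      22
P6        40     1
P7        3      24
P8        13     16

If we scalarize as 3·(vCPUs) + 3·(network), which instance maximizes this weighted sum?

P2

P1: 3·8 + 3·10 = 54
P2: 3·54 + 3·16 = 210
P3: 3·28 + 3·14 = 126
P4: 3·28 + 3·2 = 90
P5: 3·3 + 3·22 = 75
P6: 3·40 + 3·1 = 123
P7: 3·3 + 3·24 = 81
P8: 3·13 + 3·16 = 87
Highest: P2 at 210.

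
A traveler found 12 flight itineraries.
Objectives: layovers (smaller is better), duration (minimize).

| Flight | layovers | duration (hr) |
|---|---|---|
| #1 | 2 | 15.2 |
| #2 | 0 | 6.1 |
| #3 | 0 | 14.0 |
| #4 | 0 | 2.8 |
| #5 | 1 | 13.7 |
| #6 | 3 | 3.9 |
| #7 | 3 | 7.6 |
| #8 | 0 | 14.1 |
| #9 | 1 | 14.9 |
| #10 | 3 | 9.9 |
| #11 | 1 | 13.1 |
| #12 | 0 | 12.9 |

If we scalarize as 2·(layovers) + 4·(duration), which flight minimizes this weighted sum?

#4

#1: 2·2 + 4·15.2 = 64.8
#2: 2·0 + 4·6.1 = 24.4
#3: 2·0 + 4·14.0 = 56.0
#4: 2·0 + 4·2.8 = 11.2
#5: 2·1 + 4·13.7 = 56.8
#6: 2·3 + 4·3.9 = 21.6
#7: 2·3 + 4·7.6 = 36.4
#8: 2·0 + 4·14.1 = 56.4
#9: 2·1 + 4·14.9 = 61.6
#10: 2·3 + 4·9.9 = 45.6
#11: 2·1 + 4·13.1 = 54.4
#12: 2·0 + 4·12.9 = 51.6
Lowest: #4 at 11.2.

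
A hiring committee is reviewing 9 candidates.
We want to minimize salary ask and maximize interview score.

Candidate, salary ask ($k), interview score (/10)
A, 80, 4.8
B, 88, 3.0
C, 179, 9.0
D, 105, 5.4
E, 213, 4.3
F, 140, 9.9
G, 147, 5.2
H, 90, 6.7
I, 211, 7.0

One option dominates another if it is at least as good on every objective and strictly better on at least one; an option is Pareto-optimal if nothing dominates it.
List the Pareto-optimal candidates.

A, F, H

A: not dominated (best salary ask).
B: dominated by A (salary ask 80≤88, interview score 4.8≥3.0).
C: dominated by F (salary ask 140≤179, interview score 9.9≥9.0).
D: dominated by H (salary ask 90≤105, interview score 6.7≥5.4).
E: dominated by A (salary ask 80≤213, interview score 4.8≥4.3).
F: not dominated (best interview score).
G: dominated by D (salary ask 105≤147, interview score 5.4≥5.2).
H: not dominated.
I: dominated by C (salary ask 179≤211, interview score 9.0≥7.0).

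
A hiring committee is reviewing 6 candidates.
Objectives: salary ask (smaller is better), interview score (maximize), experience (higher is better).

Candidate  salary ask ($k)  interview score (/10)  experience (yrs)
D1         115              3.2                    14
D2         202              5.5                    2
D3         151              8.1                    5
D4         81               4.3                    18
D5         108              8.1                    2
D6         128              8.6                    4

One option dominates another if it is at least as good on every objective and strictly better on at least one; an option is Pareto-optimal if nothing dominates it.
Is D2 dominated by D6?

Yes

D6 vs D2: salary ask 128≤202, interview score 8.6≥5.5, experience 4≥2 — D6 is at least as good on every objective with at least one strict improvement.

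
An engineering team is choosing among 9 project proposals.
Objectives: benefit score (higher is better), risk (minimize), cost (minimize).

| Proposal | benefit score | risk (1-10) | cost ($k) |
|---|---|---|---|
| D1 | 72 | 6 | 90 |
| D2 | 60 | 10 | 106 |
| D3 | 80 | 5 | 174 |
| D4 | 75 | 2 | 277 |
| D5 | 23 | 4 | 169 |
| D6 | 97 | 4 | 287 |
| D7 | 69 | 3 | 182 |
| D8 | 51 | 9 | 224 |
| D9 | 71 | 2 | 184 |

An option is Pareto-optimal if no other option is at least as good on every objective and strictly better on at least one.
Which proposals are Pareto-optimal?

D1: not dominated (best cost).
D2: dominated by D1 (benefit score 72≥60, risk 6≤10, cost 90≤106).
D3: not dominated.
D4: not dominated.
D5: not dominated.
D6: not dominated (best benefit score).
D7: not dominated.
D8: dominated by D1 (benefit score 72≥51, risk 6≤9, cost 90≤224).
D9: not dominated.

D1, D3, D4, D5, D6, D7, D9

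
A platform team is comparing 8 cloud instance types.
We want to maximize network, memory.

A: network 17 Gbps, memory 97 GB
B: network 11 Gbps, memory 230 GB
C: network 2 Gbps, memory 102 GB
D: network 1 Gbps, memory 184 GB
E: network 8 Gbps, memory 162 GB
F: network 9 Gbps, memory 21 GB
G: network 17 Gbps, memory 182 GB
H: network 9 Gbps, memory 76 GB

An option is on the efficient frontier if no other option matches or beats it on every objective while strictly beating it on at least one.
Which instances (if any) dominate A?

G: network 17≥17, memory 182≥97 — dominates A.
Others (B, C, D, E, F, H) are each worse than A on at least one objective.

G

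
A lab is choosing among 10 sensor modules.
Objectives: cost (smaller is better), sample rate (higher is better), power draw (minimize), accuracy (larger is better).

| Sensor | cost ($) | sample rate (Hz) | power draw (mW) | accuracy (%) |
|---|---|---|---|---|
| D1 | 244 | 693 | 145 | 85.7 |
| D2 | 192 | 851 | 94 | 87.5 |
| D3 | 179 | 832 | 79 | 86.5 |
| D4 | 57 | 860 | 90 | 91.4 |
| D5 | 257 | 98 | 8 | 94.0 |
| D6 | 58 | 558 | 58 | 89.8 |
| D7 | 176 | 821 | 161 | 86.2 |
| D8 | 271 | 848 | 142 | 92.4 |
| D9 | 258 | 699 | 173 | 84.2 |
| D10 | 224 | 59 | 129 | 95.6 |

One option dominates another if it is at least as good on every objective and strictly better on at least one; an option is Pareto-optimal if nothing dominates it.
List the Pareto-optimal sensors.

D1: dominated by D2 (cost 192≤244, sample rate 851≥693, power draw 94≤145, accuracy 87.5≥85.7).
D2: dominated by D4 (cost 57≤192, sample rate 860≥851, power draw 90≤94, accuracy 91.4≥87.5).
D3: not dominated.
D4: not dominated (best cost).
D5: not dominated (best power draw).
D6: not dominated.
D7: dominated by D4 (cost 57≤176, sample rate 860≥821, power draw 90≤161, accuracy 91.4≥86.2).
D8: not dominated.
D9: dominated by D2 (cost 192≤258, sample rate 851≥699, power draw 94≤173, accuracy 87.5≥84.2).
D10: not dominated (best accuracy).

D3, D4, D5, D6, D8, D10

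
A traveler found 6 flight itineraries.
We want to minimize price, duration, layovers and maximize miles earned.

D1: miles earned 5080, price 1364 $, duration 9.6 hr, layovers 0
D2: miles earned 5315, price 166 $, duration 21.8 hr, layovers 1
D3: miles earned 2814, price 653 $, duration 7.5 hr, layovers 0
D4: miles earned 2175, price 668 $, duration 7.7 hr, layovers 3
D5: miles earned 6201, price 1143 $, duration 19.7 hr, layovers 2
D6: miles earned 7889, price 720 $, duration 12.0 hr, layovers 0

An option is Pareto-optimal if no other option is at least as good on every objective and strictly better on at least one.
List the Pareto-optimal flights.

D1: not dominated.
D2: not dominated (best price).
D3: not dominated (best duration).
D4: dominated by D3 (miles earned 2814≥2175, price 653≤668, duration 7.5≤7.7, layovers 0≤3).
D5: dominated by D6 (miles earned 7889≥6201, price 720≤1143, duration 12.0≤19.7, layovers 0≤2).
D6: not dominated (best miles earned).

D1, D2, D3, D6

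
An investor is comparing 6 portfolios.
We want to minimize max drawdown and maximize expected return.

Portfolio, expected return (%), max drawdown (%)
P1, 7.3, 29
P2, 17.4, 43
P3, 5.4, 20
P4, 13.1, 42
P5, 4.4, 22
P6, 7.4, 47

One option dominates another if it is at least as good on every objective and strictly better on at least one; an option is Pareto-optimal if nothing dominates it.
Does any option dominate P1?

No

P2: worse on max drawdown (43 vs 29).
P3: worse on expected return (5.4 vs 7.3).
P4: worse on max drawdown (42 vs 29).
P5: worse on expected return (4.4 vs 7.3).
P6: worse on max drawdown (47 vs 29).
No option is at least as good as P1 on every objective and strictly better on one.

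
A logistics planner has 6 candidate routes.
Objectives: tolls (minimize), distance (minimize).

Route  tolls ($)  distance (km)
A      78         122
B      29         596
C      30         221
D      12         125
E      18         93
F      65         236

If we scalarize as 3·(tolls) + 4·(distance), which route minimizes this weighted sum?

A: 3·78 + 4·122 = 722
B: 3·29 + 4·596 = 2471
C: 3·30 + 4·221 = 974
D: 3·12 + 4·125 = 536
E: 3·18 + 4·93 = 426
F: 3·65 + 4·236 = 1139
Lowest: E at 426.

E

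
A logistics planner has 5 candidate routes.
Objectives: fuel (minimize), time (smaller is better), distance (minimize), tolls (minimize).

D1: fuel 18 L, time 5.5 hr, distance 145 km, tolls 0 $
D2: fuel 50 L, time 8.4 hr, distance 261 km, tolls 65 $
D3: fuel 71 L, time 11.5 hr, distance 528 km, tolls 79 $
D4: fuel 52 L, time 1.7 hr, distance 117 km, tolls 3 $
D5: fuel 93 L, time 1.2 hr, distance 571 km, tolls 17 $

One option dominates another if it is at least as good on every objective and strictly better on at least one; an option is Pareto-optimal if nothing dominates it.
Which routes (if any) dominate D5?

none

D1: worse on time (5.5 vs 1.2).
D2: worse on time (8.4 vs 1.2).
D3: worse on time (11.5 vs 1.2).
D4: worse on time (1.7 vs 1.2).
No option dominates D5.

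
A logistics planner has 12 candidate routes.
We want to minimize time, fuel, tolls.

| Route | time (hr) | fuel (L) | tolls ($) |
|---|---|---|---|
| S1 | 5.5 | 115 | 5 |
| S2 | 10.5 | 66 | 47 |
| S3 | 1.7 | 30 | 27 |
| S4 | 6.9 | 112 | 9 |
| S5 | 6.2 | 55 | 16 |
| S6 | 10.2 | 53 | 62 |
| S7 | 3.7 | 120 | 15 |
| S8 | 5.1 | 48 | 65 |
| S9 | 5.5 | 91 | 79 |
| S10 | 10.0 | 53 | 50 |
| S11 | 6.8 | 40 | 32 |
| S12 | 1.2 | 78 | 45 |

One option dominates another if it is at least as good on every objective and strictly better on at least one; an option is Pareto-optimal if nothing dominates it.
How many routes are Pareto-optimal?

6

S1: not dominated (best tolls).
S2: dominated by S3 (time 1.7≤10.5, fuel 30≤66, tolls 27≤47).
S3: not dominated (best fuel).
S4: not dominated.
S5: not dominated.
S6: dominated by S3 (time 1.7≤10.2, fuel 30≤53, tolls 27≤62).
S7: not dominated.
S8: dominated by S3 (time 1.7≤5.1, fuel 30≤48, tolls 27≤65).
S9: dominated by S3 (time 1.7≤5.5, fuel 30≤91, tolls 27≤79).
S10: dominated by S3 (time 1.7≤10.0, fuel 30≤53, tolls 27≤50).
S11: dominated by S3 (time 1.7≤6.8, fuel 30≤40, tolls 27≤32).
S12: not dominated (best time).
Pareto-optimal: S1, S3, S4, S5, S7, S12 → 6.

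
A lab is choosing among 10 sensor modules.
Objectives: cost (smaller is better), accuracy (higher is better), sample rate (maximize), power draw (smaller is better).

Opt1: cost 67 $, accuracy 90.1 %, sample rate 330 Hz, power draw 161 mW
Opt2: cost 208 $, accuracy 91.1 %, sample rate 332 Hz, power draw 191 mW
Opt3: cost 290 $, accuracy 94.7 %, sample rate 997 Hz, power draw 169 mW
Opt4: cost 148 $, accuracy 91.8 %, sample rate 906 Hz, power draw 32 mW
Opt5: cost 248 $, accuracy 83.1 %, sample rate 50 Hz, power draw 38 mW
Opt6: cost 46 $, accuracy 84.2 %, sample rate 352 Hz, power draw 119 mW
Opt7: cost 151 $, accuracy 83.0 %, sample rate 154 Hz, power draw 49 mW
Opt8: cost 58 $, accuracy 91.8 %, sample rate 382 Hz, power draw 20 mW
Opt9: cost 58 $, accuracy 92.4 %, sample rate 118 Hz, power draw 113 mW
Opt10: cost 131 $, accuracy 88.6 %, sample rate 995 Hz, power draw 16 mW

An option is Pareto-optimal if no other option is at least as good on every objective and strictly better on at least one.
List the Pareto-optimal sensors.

Opt3, Opt4, Opt6, Opt8, Opt9, Opt10

Opt1: dominated by Opt8 (cost 58≤67, accuracy 91.8≥90.1, sample rate 382≥330, power draw 20≤161).
Opt2: dominated by Opt4 (cost 148≤208, accuracy 91.8≥91.1, sample rate 906≥332, power draw 32≤191).
Opt3: not dominated (best accuracy).
Opt4: not dominated.
Opt5: dominated by Opt4 (cost 148≤248, accuracy 91.8≥83.1, sample rate 906≥50, power draw 32≤38).
Opt6: not dominated (best cost).
Opt7: dominated by Opt4 (cost 148≤151, accuracy 91.8≥83.0, sample rate 906≥154, power draw 32≤49).
Opt8: not dominated.
Opt9: not dominated.
Opt10: not dominated (best power draw).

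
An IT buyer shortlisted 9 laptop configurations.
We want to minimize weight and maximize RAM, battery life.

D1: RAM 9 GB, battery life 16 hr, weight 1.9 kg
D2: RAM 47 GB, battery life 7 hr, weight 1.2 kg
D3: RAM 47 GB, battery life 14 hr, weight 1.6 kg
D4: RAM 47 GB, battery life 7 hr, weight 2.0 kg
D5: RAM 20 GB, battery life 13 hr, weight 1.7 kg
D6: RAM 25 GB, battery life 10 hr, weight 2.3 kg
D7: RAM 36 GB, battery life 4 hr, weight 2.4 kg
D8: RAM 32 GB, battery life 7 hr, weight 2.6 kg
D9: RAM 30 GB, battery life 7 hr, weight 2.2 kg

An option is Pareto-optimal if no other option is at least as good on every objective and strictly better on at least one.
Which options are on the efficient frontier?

D1, D2, D3

D1: not dominated (best battery life).
D2: not dominated (best weight).
D3: not dominated.
D4: dominated by D2 (RAM 47≥47, battery life 7≥7, weight 1.2≤2.0).
D5: dominated by D3 (RAM 47≥20, battery life 14≥13, weight 1.6≤1.7).
D6: dominated by D3 (RAM 47≥25, battery life 14≥10, weight 1.6≤2.3).
D7: dominated by D2 (RAM 47≥36, battery life 7≥4, weight 1.2≤2.4).
D8: dominated by D2 (RAM 47≥32, battery life 7≥7, weight 1.2≤2.6).
D9: dominated by D2 (RAM 47≥30, battery life 7≥7, weight 1.2≤2.2).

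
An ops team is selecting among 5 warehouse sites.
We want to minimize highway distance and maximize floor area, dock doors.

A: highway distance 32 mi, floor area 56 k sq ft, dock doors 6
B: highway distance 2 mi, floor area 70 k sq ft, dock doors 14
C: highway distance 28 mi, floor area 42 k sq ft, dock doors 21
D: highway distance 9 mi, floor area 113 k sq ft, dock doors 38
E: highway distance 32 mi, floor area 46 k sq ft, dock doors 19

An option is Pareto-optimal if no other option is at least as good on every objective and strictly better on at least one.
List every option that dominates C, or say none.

D

D: highway distance 9≤28, floor area 113≥42, dock doors 38≥21 — dominates C.
Others (A, B, E) are each worse than C on at least one objective.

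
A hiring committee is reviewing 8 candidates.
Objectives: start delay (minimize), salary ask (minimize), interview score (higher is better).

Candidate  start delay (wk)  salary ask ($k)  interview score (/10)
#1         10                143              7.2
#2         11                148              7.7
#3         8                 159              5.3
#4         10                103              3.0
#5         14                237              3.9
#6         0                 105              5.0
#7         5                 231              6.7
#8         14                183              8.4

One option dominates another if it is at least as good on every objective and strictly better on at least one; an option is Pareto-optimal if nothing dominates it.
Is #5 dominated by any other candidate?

#1 vs #5: start delay 10≤14, salary ask 143≤237, interview score 7.2≥3.9 — #1 is at least as good on every objective and strictly better on at least one, so #1 dominates #5.

Yes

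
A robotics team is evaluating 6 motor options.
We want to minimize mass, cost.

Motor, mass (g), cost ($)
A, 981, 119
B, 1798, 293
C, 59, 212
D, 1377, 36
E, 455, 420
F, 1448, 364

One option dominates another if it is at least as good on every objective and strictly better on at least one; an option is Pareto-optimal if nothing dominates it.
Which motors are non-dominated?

A, C, D

A: not dominated.
B: dominated by A (mass 981≤1798, cost 119≤293).
C: not dominated (best mass).
D: not dominated (best cost).
E: dominated by C (mass 59≤455, cost 212≤420).
F: dominated by A (mass 981≤1448, cost 119≤364).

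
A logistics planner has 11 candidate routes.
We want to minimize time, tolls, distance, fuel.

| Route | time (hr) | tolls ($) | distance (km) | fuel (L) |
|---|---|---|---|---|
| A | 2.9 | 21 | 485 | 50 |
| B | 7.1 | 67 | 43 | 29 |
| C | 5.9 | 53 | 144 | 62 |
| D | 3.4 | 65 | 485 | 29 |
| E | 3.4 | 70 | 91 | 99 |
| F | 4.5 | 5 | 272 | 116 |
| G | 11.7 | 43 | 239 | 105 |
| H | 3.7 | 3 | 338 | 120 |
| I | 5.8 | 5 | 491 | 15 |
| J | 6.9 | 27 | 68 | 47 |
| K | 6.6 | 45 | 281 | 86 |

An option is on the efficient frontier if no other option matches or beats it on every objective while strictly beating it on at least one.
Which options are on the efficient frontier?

A: not dominated (best time).
B: not dominated (best distance).
C: not dominated.
D: not dominated.
E: not dominated.
F: not dominated.
G: dominated by J (time 6.9≤11.7, tolls 27≤43, distance 68≤239, fuel 47≤105).
H: not dominated (best tolls).
I: not dominated (best fuel).
J: not dominated.
K: not dominated.

A, B, C, D, E, F, H, I, J, K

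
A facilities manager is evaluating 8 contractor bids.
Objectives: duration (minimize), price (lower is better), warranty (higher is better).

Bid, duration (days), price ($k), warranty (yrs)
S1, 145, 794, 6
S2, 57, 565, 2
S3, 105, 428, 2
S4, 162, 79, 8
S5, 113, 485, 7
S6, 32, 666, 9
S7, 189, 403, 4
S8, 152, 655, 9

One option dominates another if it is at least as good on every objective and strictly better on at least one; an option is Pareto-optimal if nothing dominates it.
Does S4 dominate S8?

S4 vs S8: S4 is worse on duration (162 vs 152), so it does not dominate S8.

No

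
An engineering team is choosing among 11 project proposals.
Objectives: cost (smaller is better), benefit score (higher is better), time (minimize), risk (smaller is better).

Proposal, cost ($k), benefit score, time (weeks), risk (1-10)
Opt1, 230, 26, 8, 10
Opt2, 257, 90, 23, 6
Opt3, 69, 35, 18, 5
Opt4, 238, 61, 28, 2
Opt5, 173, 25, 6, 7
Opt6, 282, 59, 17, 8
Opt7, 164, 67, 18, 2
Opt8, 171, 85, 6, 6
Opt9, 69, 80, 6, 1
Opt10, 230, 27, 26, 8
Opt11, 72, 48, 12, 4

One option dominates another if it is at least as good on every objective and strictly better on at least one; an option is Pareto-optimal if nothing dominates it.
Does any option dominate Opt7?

Opt9 vs Opt7: cost 69≤164, benefit score 80≥67, time 6≤18, risk 1≤2 — Opt9 is at least as good on every objective and strictly better on at least one, so Opt9 dominates Opt7.

Yes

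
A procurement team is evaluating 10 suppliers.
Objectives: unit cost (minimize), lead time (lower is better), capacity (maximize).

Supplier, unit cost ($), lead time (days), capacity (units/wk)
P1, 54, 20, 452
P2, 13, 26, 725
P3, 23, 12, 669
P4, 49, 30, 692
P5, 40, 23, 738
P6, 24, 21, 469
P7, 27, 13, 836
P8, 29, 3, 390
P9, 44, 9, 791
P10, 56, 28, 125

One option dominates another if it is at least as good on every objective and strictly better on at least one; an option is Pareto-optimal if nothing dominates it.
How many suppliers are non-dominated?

5

P1: dominated by P3 (unit cost 23≤54, lead time 12≤20, capacity 669≥452).
P2: not dominated (best unit cost).
P3: not dominated.
P4: dominated by P2 (unit cost 13≤49, lead time 26≤30, capacity 725≥692).
P5: dominated by P7 (unit cost 27≤40, lead time 13≤23, capacity 836≥738).
P6: dominated by P3 (unit cost 23≤24, lead time 12≤21, capacity 669≥469).
P7: not dominated (best capacity).
P8: not dominated (best lead time).
P9: not dominated.
P10: dominated by P1 (unit cost 54≤56, lead time 20≤28, capacity 452≥125).
Pareto-optimal: P2, P3, P7, P8, P9 → 5.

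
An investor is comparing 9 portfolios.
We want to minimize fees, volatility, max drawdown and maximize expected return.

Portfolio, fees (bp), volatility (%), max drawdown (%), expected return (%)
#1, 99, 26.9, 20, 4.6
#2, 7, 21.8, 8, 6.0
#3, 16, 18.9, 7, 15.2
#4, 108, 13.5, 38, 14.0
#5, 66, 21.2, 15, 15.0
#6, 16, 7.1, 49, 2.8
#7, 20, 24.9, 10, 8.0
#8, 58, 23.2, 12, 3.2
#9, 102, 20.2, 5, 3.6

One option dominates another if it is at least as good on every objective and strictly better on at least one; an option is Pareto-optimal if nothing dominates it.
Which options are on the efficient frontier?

#1: dominated by #2 (fees 7≤99, volatility 21.8≤26.9, max drawdown 8≤20, expected return 6.0≥4.6).
#2: not dominated (best fees).
#3: not dominated (best expected return).
#4: not dominated.
#5: dominated by #3 (fees 16≤66, volatility 18.9≤21.2, max drawdown 7≤15, expected return 15.2≥15.0).
#6: not dominated (best volatility).
#7: dominated by #3 (fees 16≤20, volatility 18.9≤24.9, max drawdown 7≤10, expected return 15.2≥8.0).
#8: dominated by #2 (fees 7≤58, volatility 21.8≤23.2, max drawdown 8≤12, expected return 6.0≥3.2).
#9: not dominated (best max drawdown).

#2, #3, #4, #6, #9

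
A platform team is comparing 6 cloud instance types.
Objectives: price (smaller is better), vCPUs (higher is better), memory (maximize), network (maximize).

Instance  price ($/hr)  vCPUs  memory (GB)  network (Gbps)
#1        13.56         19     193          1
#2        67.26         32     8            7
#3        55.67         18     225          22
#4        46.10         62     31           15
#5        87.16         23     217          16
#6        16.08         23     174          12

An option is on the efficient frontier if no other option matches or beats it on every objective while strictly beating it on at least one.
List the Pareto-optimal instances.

#1: not dominated (best price).
#2: dominated by #4 (price 46.10≤67.26, vCPUs 62≥32, memory 31≥8, network 15≥7).
#3: not dominated (best memory).
#4: not dominated (best vCPUs).
#5: not dominated.
#6: not dominated.

#1, #3, #4, #5, #6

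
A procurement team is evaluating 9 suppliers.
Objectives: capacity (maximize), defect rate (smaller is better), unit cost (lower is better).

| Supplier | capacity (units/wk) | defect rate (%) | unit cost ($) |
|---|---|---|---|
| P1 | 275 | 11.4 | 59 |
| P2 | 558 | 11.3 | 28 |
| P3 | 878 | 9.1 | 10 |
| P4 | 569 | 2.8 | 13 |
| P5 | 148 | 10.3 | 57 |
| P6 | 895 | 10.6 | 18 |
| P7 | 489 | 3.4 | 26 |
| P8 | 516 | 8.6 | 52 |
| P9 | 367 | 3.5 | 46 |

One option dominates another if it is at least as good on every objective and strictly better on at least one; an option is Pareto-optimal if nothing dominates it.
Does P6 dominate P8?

P6 vs P8: P6 is worse on defect rate (10.6 vs 8.6), so it does not dominate P8.

No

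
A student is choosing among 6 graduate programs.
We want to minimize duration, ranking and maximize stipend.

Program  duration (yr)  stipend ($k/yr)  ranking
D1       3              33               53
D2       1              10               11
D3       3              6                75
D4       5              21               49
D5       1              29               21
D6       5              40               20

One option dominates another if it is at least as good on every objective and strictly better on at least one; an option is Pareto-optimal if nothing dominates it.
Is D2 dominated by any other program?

D1: worse on duration (3 vs 1).
D3: worse on duration (3 vs 1).
D4: worse on duration (5 vs 1).
D5: worse on ranking (21 vs 11).
D6: worse on duration (5 vs 1).
No option is at least as good as D2 on every objective and strictly better on one.

No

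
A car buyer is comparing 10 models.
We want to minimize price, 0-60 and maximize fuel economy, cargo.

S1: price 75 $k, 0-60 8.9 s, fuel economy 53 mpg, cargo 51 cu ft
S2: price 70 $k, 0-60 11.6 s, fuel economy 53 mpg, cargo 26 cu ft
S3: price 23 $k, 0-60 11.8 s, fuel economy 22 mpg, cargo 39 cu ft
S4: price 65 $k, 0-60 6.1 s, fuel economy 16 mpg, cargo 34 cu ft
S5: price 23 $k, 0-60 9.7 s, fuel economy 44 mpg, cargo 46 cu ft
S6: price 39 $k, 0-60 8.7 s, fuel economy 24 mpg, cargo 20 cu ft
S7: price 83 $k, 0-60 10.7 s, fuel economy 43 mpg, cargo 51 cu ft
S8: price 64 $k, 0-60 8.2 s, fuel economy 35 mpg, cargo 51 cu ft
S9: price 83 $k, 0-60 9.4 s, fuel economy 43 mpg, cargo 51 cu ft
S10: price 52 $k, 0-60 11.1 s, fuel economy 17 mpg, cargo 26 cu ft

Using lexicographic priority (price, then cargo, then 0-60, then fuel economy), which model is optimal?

First minimize price: best is 23, kept {S3, S5}.
Then maximize cargo: best is 46, kept {S5}.

S5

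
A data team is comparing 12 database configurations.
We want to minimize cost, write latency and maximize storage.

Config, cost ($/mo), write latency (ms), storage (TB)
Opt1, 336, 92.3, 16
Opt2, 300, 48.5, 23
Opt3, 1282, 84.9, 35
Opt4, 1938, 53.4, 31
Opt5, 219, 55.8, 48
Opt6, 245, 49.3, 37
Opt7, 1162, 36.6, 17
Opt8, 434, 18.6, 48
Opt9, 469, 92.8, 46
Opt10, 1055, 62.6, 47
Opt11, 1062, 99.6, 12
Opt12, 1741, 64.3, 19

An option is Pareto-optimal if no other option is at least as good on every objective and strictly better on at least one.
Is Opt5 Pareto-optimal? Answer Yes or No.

Yes

Opt1: worse on cost (336 vs 219).
Opt2: worse on cost (300 vs 219).
Opt3: worse on cost (1282 vs 219).
Opt4: worse on cost (1938 vs 219).
Opt6: worse on cost (245 vs 219).
Opt7: worse on cost (1162 vs 219).
Opt8: worse on cost (434 vs 219).
Opt9: worse on cost (469 vs 219).
Opt10: worse on cost (1055 vs 219).
Opt11: worse on cost (1062 vs 219).
Opt12: worse on cost (1741 vs 219).
No option is at least as good as Opt5 on every objective and strictly better on one.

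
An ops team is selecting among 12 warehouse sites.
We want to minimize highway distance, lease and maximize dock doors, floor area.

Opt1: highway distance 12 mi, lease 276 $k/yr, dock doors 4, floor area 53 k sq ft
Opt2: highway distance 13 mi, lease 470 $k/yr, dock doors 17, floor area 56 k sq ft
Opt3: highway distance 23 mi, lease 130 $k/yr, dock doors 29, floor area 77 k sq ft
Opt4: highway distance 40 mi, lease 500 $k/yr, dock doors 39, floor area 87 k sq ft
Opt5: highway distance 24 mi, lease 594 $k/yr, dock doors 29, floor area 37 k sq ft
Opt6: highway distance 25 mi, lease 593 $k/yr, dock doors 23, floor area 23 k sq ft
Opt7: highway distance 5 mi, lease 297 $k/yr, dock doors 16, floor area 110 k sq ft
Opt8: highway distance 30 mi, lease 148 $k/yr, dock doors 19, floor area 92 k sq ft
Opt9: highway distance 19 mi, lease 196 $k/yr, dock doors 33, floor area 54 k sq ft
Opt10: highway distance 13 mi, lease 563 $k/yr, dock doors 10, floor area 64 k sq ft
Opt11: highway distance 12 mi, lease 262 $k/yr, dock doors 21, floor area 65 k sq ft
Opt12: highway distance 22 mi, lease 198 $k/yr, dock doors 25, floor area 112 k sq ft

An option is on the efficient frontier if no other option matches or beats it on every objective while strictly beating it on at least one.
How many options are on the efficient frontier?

7

Opt1: dominated by Opt11 (highway distance 12≤12, lease 262≤276, dock doors 21≥4, floor area 65≥53).
Opt2: dominated by Opt11 (highway distance 12≤13, lease 262≤470, dock doors 21≥17, floor area 65≥56).
Opt3: not dominated (best lease).
Opt4: not dominated (best dock doors).
Opt5: dominated by Opt3 (highway distance 23≤24, lease 130≤594, dock doors 29≥29, floor area 77≥37).
Opt6: dominated by Opt3 (highway distance 23≤25, lease 130≤593, dock doors 29≥23, floor area 77≥23).
Opt7: not dominated (best highway distance).
Opt8: not dominated.
Opt9: not dominated.
Opt10: dominated by Opt7 (highway distance 5≤13, lease 297≤563, dock doors 16≥10, floor area 110≥64).
Opt11: not dominated.
Opt12: not dominated (best floor area).
Pareto-optimal: Opt3, Opt4, Opt7, Opt8, Opt9, Opt11, Opt12 → 7.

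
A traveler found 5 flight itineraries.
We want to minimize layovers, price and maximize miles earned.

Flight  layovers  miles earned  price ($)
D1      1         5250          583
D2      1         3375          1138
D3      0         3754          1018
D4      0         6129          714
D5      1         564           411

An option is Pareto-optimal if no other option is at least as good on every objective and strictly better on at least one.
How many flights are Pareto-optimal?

3

D1: not dominated.
D2: dominated by D1 (layovers 1≤1, miles earned 5250≥3375, price 583≤1138).
D3: dominated by D4 (layovers 0≤0, miles earned 6129≥3754, price 714≤1018).
D4: not dominated (best miles earned).
D5: not dominated (best price).
Pareto-optimal: D1, D4, D5 → 3.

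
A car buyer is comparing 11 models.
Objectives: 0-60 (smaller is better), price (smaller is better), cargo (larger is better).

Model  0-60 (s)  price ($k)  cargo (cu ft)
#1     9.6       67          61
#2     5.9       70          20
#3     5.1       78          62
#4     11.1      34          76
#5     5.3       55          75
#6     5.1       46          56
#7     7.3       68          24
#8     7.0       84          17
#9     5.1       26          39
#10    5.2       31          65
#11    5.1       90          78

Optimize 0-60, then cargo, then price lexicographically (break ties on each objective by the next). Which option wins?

#11

First minimize 0-60: best is 5.1, kept {#3, #6, #9, #11}.
Then maximize cargo: best is 78, kept {#11}.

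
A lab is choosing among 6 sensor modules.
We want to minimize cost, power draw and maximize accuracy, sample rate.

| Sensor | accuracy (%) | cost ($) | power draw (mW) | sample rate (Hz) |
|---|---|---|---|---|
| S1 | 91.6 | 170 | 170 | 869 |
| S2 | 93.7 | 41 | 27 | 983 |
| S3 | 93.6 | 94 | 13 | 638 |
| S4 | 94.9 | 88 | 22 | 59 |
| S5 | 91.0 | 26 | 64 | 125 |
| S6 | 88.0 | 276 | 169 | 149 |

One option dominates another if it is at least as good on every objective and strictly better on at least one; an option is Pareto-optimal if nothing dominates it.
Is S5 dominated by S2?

No

S2 vs S5: S2 is worse on cost (41 vs 26), so it does not dominate S5.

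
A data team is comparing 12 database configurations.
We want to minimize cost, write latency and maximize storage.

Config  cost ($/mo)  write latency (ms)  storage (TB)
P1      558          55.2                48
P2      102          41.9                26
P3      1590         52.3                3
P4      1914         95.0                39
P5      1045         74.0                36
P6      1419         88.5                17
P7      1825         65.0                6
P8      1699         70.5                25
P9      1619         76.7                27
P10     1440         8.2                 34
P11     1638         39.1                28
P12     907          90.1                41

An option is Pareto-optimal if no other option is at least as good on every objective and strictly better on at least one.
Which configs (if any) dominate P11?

P10

P10: cost 1440≤1638, write latency 8.2≤39.1, storage 34≥28 — dominates P11.
Others (P1, P2, P3, P4, P5, P6, P7, P8, P9, P12) are each worse than P11 on at least one objective.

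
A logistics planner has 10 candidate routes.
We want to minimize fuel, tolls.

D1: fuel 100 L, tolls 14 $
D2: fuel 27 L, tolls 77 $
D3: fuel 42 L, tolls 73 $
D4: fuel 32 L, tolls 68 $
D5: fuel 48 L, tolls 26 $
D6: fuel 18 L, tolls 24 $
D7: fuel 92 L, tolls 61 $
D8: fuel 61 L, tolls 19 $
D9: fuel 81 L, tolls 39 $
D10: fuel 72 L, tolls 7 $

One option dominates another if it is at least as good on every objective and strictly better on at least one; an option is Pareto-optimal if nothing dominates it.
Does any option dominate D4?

D6 vs D4: fuel 18≤32, tolls 24≤68 — D6 is at least as good on every objective and strictly better on at least one, so D6 dominates D4.

Yes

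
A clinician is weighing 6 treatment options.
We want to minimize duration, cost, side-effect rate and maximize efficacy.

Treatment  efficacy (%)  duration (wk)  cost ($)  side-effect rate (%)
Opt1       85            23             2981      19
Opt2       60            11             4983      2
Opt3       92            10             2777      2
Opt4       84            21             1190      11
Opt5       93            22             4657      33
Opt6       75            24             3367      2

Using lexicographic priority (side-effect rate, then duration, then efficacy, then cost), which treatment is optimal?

First minimize side-effect rate: best is 2, kept {Opt2, Opt3, Opt6}.
Then minimize duration: best is 10, kept {Opt3}.

Opt3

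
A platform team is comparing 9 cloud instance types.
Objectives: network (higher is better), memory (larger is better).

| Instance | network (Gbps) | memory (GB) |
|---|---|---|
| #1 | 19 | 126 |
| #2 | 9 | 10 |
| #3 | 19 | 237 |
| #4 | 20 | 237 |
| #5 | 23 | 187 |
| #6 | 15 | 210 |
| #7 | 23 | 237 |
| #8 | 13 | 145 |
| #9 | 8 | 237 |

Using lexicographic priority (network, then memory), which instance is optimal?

#7

First maximize network: best is 23, kept {#5, #7}.
Then maximize memory: best is 237, kept {#7}.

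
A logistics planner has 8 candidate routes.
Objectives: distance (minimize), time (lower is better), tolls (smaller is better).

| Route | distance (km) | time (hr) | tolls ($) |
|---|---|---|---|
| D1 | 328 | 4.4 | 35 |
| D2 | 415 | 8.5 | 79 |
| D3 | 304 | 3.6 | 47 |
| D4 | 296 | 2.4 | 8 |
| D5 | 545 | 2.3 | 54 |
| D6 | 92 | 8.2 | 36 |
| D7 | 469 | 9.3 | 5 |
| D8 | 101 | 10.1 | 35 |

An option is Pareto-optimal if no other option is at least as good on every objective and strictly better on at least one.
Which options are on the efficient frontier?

D4, D5, D6, D7, D8

D1: dominated by D4 (distance 296≤328, time 2.4≤4.4, tolls 8≤35).
D2: dominated by D1 (distance 328≤415, time 4.4≤8.5, tolls 35≤79).
D3: dominated by D4 (distance 296≤304, time 2.4≤3.6, tolls 8≤47).
D4: not dominated.
D5: not dominated (best time).
D6: not dominated (best distance).
D7: not dominated (best tolls).
D8: not dominated.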